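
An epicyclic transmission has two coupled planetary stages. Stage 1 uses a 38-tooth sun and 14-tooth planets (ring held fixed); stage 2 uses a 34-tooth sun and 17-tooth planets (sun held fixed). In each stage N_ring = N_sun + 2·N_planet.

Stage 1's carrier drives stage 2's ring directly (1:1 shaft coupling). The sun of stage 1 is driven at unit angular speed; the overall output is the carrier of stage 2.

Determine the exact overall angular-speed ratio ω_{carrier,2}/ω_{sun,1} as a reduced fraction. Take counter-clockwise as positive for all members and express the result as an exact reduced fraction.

Stage 1: N_ring = 38 + 2·14 = 66
Stage 1: 38(ω_s−ω_c) = −66(ω_r−ω_c),  ω_r=0, ω_s=1
Stage 1: 38(1−ω_c) = −66(0−ω_c)  ⇒  104ω_c = 38  ⇒  ω_c = 19/52
  ⇒ ω_c¹/ω_s¹ = 19/52
Stage 2: N_ring = 34 + 2·17 = 68
Stage 2: 34(ω_s−ω_c) = −68(ω_r−ω_c),  ω_s=0, ω_r=1
Stage 2: 34(0−ω_c) = −68(1−ω_c)  ⇒  102ω_c = 68  ⇒  ω_c = 2/3
  ⇒ ω_c²/ω_r² = 2/3
Coupling ω_r² = ω_c¹ ⇒ overall = 19/52 × 2/3 = 19/78

19/78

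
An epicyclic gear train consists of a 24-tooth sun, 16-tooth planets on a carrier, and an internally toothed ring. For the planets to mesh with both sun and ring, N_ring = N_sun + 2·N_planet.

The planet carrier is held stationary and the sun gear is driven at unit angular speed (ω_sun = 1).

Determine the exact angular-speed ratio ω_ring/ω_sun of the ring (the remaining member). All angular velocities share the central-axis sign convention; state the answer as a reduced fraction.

-3/7

N_ring = 24 + 2·16 = 56
24(ω_s−ω_c) = −56(ω_r−ω_c),  ω_c=0, ω_s=1
ω_r = 0 − (24/56)(1−0) = -3/7
ω_r/ω_s = -3/7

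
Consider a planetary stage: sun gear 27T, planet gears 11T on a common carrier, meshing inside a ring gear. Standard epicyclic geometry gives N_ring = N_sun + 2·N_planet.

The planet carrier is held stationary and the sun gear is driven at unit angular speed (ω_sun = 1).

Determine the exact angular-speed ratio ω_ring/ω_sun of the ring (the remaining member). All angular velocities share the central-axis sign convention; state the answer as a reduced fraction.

-27/49

N_ring = 27 + 2·11 = 49
27(ω_s−ω_c) = −49(ω_r−ω_c),  ω_c=0, ω_s=1
ω_r = 0 − (27/49)(1−0) = -27/49
ω_r/ω_s = -27/49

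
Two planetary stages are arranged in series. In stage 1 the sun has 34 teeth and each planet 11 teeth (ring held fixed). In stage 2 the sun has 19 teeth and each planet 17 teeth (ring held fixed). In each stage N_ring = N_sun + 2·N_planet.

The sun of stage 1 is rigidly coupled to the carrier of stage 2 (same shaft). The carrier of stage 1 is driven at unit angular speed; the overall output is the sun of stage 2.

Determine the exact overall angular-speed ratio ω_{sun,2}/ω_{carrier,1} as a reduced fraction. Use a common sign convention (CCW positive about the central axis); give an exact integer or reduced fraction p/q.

Stage 1: N_ring = 34 + 2·11 = 56
Stage 1: 34(ω_s−ω_c) = −56(ω_r−ω_c),  ω_r=0, ω_c=1
Stage 1: ω_s = 1 − (56/34)(0−1) = 45/17
  ⇒ ω_s¹/ω_c¹ = 45/17
Stage 2: N_ring = 19 + 2·17 = 53
Stage 2: 19(ω_s−ω_c) = −53(ω_r−ω_c),  ω_r=0, ω_c=1
Stage 2: ω_s = 1 − (53/19)(0−1) = 72/19
  ⇒ ω_s²/ω_c² = 72/19
Coupling ω_c² = ω_s¹ ⇒ overall = 45/17 × 72/19 = 3240/323

3240/323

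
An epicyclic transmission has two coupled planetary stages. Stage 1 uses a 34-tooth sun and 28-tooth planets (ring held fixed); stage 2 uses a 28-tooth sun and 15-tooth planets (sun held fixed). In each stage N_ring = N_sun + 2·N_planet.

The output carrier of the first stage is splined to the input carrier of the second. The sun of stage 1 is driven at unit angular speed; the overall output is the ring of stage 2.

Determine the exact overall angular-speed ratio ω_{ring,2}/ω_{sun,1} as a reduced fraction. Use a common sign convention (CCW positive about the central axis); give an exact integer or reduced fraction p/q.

Stage 1: N_ring = 34 + 2·28 = 90
Stage 1: 34(ω_s−ω_c) = −90(ω_r−ω_c),  ω_r=0, ω_s=1
Stage 1: 34(1−ω_c) = −90(0−ω_c)  ⇒  124ω_c = 34  ⇒  ω_c = 17/62
  ⇒ ω_c¹/ω_s¹ = 17/62
Stage 2: N_ring = 28 + 2·15 = 58
Stage 2: 28(ω_s−ω_c) = −58(ω_r−ω_c),  ω_s=0, ω_c=1
Stage 2: ω_r = 1 − (28/58)(0−1) = 43/29
  ⇒ ω_r²/ω_c² = 43/29
Coupling ω_c² = ω_c¹ ⇒ overall = 17/62 × 43/29 = 731/1798

731/1798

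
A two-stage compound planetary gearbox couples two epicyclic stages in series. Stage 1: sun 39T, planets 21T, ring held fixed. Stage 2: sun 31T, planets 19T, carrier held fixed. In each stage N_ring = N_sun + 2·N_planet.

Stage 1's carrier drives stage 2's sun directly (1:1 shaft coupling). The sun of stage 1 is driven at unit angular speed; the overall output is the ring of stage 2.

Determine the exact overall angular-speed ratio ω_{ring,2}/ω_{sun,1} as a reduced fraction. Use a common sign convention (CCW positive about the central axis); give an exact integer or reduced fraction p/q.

Stage 1: N_ring = 39 + 2·21 = 81
Stage 1: 39(ω_s−ω_c) = −81(ω_r−ω_c),  ω_r=0, ω_s=1
Stage 1: 39(1−ω_c) = −81(0−ω_c)  ⇒  120ω_c = 39  ⇒  ω_c = 13/40
  ⇒ ω_c¹/ω_s¹ = 13/40
Stage 2: N_ring = 31 + 2·19 = 69
Stage 2: 31(ω_s−ω_c) = −69(ω_r−ω_c),  ω_c=0, ω_s=1
Stage 2: ω_r = 0 − (31/69)(1−0) = -31/69
  ⇒ ω_r²/ω_s² = -31/69
Coupling ω_s² = ω_c¹ ⇒ overall = 13/40 × -31/69 = -403/2760

-403/2760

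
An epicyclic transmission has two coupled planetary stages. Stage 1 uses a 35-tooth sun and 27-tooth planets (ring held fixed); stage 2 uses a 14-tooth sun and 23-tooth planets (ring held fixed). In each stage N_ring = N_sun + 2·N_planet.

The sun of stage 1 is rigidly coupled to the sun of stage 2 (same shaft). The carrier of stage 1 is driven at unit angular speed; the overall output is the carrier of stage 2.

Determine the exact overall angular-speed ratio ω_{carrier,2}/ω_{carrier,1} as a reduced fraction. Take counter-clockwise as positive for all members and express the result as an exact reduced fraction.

Stage 1: N_ring = 35 + 2·27 = 89
Stage 1: 35(ω_s−ω_c) = −89(ω_r−ω_c),  ω_r=0, ω_c=1
Stage 1: ω_s = 1 − (89/35)(0−1) = 124/35
  ⇒ ω_s¹/ω_c¹ = 124/35
Stage 2: N_ring = 14 + 2·23 = 60
Stage 2: 14(ω_s−ω_c) = −60(ω_r−ω_c),  ω_r=0, ω_s=1
Stage 2: 14(1−ω_c) = −60(0−ω_c)  ⇒  74ω_c = 14  ⇒  ω_c = 7/37
  ⇒ ω_c²/ω_s² = 7/37
Coupling ω_s² = ω_s¹ ⇒ overall = 124/35 × 7/37 = 124/185

124/185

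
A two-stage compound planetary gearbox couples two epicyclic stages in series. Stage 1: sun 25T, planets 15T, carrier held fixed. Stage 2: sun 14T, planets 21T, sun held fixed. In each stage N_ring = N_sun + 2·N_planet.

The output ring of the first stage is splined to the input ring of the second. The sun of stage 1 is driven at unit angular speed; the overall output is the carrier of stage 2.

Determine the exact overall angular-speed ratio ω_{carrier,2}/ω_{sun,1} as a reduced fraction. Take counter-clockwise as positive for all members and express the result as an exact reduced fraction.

-4/11

Stage 1: N_ring = 25 + 2·15 = 55
Stage 1: 25(ω_s−ω_c) = −55(ω_r−ω_c),  ω_c=0, ω_s=1
Stage 1: ω_r = 0 − (25/55)(1−0) = -5/11
  ⇒ ω_r¹/ω_s¹ = -5/11
Stage 2: N_ring = 14 + 2·21 = 56
Stage 2: 14(ω_s−ω_c) = −56(ω_r−ω_c),  ω_s=0, ω_r=1
Stage 2: 14(0−ω_c) = −56(1−ω_c)  ⇒  70ω_c = 56  ⇒  ω_c = 4/5
  ⇒ ω_c²/ω_r² = 4/5
Coupling ω_r² = ω_r¹ ⇒ overall = -5/11 × 4/5 = -4/11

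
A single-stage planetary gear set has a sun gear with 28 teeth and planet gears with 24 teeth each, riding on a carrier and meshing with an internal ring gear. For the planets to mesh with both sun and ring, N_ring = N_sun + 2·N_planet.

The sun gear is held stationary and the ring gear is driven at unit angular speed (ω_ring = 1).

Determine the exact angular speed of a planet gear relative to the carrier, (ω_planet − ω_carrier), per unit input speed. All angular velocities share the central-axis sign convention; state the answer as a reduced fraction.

N_ring = 28 + 2·24 = 76
28(ω_s−ω_c) = −76(ω_r−ω_c),  ω_s=0, ω_r=1
28(0−ω_c) = −76(1−ω_c)  ⇒  104ω_c = 76  ⇒  ω_c = 19/26
sun–planet: 28·(0−19/26) = −24·(ω_p−ω_c)  ⇒  ω_p−ω_c = −(28/24)·(-19/26) = 133/156

133/156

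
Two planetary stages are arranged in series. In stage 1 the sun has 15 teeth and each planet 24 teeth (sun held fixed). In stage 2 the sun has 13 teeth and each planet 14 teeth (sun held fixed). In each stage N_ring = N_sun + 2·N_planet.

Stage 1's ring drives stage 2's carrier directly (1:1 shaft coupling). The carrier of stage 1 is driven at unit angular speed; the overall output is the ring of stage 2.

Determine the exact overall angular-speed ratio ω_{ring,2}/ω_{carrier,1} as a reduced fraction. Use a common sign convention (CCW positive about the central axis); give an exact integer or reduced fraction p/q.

468/287

Stage 1: N_ring = 15 + 2·24 = 63
Stage 1: 15(ω_s−ω_c) = −63(ω_r−ω_c),  ω_s=0, ω_c=1
Stage 1: ω_r = 1 − (15/63)(0−1) = 26/21
  ⇒ ω_r¹/ω_c¹ = 26/21
Stage 2: N_ring = 13 + 2·14 = 41
Stage 2: 13(ω_s−ω_c) = −41(ω_r−ω_c),  ω_s=0, ω_c=1
Stage 2: ω_r = 1 − (13/41)(0−1) = 54/41
  ⇒ ω_r²/ω_c² = 54/41
Coupling ω_c² = ω_r¹ ⇒ overall = 26/21 × 54/41 = 468/287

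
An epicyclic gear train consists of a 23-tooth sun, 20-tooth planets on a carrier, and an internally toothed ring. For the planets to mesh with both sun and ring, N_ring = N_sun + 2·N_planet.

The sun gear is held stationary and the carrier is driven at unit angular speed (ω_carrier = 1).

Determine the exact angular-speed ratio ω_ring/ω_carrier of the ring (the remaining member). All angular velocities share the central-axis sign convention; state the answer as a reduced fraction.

N_ring = 23 + 2·20 = 63
23(ω_s−ω_c) = −63(ω_r−ω_c),  ω_s=0, ω_c=1
ω_r = 1 − (23/63)(0−1) = 86/63
ω_r/ω_c = 86/63

86/63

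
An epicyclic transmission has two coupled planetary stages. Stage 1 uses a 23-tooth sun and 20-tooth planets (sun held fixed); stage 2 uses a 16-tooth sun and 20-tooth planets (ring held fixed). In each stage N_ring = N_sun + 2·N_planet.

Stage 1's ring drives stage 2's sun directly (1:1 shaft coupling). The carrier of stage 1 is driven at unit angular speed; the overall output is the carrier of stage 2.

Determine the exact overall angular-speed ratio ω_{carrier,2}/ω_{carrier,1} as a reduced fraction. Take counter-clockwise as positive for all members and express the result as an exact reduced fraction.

172/567

Stage 1: N_ring = 23 + 2·20 = 63
Stage 1: 23(ω_s−ω_c) = −63(ω_r−ω_c),  ω_s=0, ω_c=1
Stage 1: ω_r = 1 − (23/63)(0−1) = 86/63
  ⇒ ω_r¹/ω_c¹ = 86/63
Stage 2: N_ring = 16 + 2·20 = 56
Stage 2: 16(ω_s−ω_c) = −56(ω_r−ω_c),  ω_r=0, ω_s=1
Stage 2: 16(1−ω_c) = −56(0−ω_c)  ⇒  72ω_c = 16  ⇒  ω_c = 2/9
  ⇒ ω_c²/ω_s² = 2/9
Coupling ω_s² = ω_r¹ ⇒ overall = 86/63 × 2/9 = 172/567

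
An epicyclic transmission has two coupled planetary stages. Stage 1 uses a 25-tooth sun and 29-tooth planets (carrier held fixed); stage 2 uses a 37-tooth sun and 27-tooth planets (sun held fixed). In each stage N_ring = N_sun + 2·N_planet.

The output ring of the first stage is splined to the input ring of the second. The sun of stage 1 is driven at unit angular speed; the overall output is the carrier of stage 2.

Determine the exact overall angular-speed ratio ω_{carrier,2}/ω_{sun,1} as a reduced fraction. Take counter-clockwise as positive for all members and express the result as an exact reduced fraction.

Stage 1: N_ring = 25 + 2·29 = 83
Stage 1: 25(ω_s−ω_c) = −83(ω_r−ω_c),  ω_c=0, ω_s=1
Stage 1: ω_r = 0 − (25/83)(1−0) = -25/83
  ⇒ ω_r¹/ω_s¹ = -25/83
Stage 2: N_ring = 37 + 2·27 = 91
Stage 2: 37(ω_s−ω_c) = −91(ω_r−ω_c),  ω_s=0, ω_r=1
Stage 2: 37(0−ω_c) = −91(1−ω_c)  ⇒  128ω_c = 91  ⇒  ω_c = 91/128
  ⇒ ω_c²/ω_r² = 91/128
Coupling ω_r² = ω_r¹ ⇒ overall = -25/83 × 91/128 = -2275/10624

-2275/10624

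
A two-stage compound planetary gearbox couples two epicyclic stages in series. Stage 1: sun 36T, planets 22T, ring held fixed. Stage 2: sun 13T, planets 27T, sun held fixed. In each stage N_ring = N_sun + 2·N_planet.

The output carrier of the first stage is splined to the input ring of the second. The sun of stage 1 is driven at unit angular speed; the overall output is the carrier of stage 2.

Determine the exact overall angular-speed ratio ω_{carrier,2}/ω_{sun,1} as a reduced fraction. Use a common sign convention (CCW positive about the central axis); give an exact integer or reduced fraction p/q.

Stage 1: N_ring = 36 + 2·22 = 80
Stage 1: 36(ω_s−ω_c) = −80(ω_r−ω_c),  ω_r=0, ω_s=1
Stage 1: 36(1−ω_c) = −80(0−ω_c)  ⇒  116ω_c = 36  ⇒  ω_c = 9/29
  ⇒ ω_c¹/ω_s¹ = 9/29
Stage 2: N_ring = 13 + 2·27 = 67
Stage 2: 13(ω_s−ω_c) = −67(ω_r−ω_c),  ω_s=0, ω_r=1
Stage 2: 13(0−ω_c) = −67(1−ω_c)  ⇒  80ω_c = 67  ⇒  ω_c = 67/80
  ⇒ ω_c²/ω_r² = 67/80
Coupling ω_r² = ω_c¹ ⇒ overall = 9/29 × 67/80 = 603/2320

603/2320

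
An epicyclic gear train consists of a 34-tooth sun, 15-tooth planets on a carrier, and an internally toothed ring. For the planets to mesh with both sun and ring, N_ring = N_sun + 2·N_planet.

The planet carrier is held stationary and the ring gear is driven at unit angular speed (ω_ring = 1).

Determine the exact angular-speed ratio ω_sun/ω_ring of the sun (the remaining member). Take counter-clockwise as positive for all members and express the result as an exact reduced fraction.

-32/17

N_ring = 34 + 2·15 = 64
34(ω_s−ω_c) = −64(ω_r−ω_c),  ω_c=0, ω_r=1
ω_s = 0 − (64/34)(1−0) = -32/17
ω_s/ω_r = -32/17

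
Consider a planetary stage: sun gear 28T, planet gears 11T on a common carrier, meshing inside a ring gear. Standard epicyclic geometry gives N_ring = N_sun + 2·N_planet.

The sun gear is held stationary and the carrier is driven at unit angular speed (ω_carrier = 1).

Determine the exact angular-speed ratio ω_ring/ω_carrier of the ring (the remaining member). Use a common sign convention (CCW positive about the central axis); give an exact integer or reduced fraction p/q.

39/25

N_ring = 28 + 2·11 = 50
28(ω_s−ω_c) = −50(ω_r−ω_c),  ω_s=0, ω_c=1
ω_r = 1 − (28/50)(0−1) = 39/25
ω_r/ω_c = 39/25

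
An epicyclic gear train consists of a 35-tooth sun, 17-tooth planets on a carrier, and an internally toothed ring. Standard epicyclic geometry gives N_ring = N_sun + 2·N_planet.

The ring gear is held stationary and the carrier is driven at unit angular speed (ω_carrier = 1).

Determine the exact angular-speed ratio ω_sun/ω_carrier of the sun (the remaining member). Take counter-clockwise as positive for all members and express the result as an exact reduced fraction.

104/35

N_ring = 35 + 2·17 = 69
35(ω_s−ω_c) = −69(ω_r−ω_c),  ω_r=0, ω_c=1
ω_s = 1 − (69/35)(0−1) = 104/35
ω_s/ω_c = 104/35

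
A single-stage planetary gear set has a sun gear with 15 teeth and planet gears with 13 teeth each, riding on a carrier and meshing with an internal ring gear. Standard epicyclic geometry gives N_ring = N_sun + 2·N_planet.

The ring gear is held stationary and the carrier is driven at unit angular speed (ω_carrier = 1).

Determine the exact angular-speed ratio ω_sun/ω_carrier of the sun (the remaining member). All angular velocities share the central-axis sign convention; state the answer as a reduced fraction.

56/15

N_ring = 15 + 2·13 = 41
15(ω_s−ω_c) = −41(ω_r−ω_c),  ω_r=0, ω_c=1
ω_s = 1 − (41/15)(0−1) = 56/15
ω_s/ω_c = 56/15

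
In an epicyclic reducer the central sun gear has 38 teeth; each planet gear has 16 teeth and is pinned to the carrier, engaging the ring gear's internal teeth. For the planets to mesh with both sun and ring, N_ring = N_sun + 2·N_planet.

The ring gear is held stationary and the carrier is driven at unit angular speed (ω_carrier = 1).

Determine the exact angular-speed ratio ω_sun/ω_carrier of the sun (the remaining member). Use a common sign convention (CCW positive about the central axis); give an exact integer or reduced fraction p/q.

54/19

N_ring = 38 + 2·16 = 70
38(ω_s−ω_c) = −70(ω_r−ω_c),  ω_r=0, ω_c=1
ω_s = 1 − (70/38)(0−1) = 54/19
ω_s/ω_c = 54/19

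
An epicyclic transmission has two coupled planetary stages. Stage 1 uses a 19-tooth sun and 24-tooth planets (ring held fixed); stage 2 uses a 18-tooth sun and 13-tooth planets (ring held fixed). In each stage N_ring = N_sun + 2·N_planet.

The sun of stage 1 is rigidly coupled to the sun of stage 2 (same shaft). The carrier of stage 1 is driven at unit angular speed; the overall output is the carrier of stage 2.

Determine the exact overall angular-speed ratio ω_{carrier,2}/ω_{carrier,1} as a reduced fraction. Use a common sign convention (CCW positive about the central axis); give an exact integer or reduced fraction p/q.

774/589

Stage 1: N_ring = 19 + 2·24 = 67
Stage 1: 19(ω_s−ω_c) = −67(ω_r−ω_c),  ω_r=0, ω_c=1
Stage 1: ω_s = 1 − (67/19)(0−1) = 86/19
  ⇒ ω_s¹/ω_c¹ = 86/19
Stage 2: N_ring = 18 + 2·13 = 44
Stage 2: 18(ω_s−ω_c) = −44(ω_r−ω_c),  ω_r=0, ω_s=1
Stage 2: 18(1−ω_c) = −44(0−ω_c)  ⇒  62ω_c = 18  ⇒  ω_c = 9/31
  ⇒ ω_c²/ω_s² = 9/31
Coupling ω_s² = ω_s¹ ⇒ overall = 86/19 × 9/31 = 774/589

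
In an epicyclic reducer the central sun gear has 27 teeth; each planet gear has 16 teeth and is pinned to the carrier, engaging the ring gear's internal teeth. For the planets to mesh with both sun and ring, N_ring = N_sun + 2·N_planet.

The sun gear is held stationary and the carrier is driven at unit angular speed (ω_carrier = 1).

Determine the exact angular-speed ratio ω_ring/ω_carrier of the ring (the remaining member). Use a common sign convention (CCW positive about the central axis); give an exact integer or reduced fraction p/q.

N_ring = 27 + 2·16 = 59
27(ω_s−ω_c) = −59(ω_r−ω_c),  ω_s=0, ω_c=1
ω_r = 1 − (27/59)(0−1) = 86/59
ω_r/ω_c = 86/59

86/59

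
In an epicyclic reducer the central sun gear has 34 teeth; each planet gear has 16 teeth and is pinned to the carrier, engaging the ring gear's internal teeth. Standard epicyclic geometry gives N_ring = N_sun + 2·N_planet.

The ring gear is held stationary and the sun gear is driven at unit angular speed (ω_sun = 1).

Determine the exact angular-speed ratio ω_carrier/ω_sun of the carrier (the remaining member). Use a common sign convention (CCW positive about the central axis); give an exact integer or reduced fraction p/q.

N_ring = 34 + 2·16 = 66
34(ω_s−ω_c) = −66(ω_r−ω_c),  ω_r=0, ω_s=1
34(1−ω_c) = −66(0−ω_c)  ⇒  100ω_c = 34  ⇒  ω_c = 17/50
ω_c/ω_s = 17/50

17/50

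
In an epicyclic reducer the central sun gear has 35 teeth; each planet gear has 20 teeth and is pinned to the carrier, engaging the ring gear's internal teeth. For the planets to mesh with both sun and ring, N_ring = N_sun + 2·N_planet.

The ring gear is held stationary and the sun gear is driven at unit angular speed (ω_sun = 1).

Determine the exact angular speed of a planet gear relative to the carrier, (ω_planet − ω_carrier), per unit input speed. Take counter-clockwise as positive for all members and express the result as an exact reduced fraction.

N_ring = 35 + 2·20 = 75
35(ω_s−ω_c) = −75(ω_r−ω_c),  ω_r=0, ω_s=1
35(1−ω_c) = −75(0−ω_c)  ⇒  110ω_c = 35  ⇒  ω_c = 7/22
sun–planet: 35·(1−7/22) = −20·(ω_p−ω_c)  ⇒  ω_p−ω_c = −(35/20)·(15/22) = -105/88

-105/88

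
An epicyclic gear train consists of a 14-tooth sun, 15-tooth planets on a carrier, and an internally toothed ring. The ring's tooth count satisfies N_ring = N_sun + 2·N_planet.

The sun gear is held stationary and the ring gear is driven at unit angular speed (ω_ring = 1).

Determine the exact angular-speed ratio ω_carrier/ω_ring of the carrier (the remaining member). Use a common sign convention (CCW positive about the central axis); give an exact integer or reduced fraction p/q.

N_ring = 14 + 2·15 = 44
14(ω_s−ω_c) = −44(ω_r−ω_c),  ω_s=0, ω_r=1
14(0−ω_c) = −44(1−ω_c)  ⇒  58ω_c = 44  ⇒  ω_c = 22/29
ω_c/ω_r = 22/29

22/29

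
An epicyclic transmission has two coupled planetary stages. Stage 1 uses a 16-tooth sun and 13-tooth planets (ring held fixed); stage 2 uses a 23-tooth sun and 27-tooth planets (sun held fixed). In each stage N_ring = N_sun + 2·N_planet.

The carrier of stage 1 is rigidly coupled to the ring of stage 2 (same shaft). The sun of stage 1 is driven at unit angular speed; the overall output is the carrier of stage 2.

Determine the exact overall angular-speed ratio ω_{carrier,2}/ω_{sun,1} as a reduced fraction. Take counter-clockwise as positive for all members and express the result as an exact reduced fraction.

154/725

Stage 1: N_ring = 16 + 2·13 = 42
Stage 1: 16(ω_s−ω_c) = −42(ω_r−ω_c),  ω_r=0, ω_s=1
Stage 1: 16(1−ω_c) = −42(0−ω_c)  ⇒  58ω_c = 16  ⇒  ω_c = 8/29
  ⇒ ω_c¹/ω_s¹ = 8/29
Stage 2: N_ring = 23 + 2·27 = 77
Stage 2: 23(ω_s−ω_c) = −77(ω_r−ω_c),  ω_s=0, ω_r=1
Stage 2: 23(0−ω_c) = −77(1−ω_c)  ⇒  100ω_c = 77  ⇒  ω_c = 77/100
  ⇒ ω_c²/ω_r² = 77/100
Coupling ω_r² = ω_c¹ ⇒ overall = 8/29 × 77/100 = 154/725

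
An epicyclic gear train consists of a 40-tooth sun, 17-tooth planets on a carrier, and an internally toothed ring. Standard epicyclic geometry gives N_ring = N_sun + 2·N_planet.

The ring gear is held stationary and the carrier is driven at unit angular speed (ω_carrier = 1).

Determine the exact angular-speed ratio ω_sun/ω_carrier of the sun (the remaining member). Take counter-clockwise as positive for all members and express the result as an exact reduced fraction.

57/20

N_ring = 40 + 2·17 = 74
40(ω_s−ω_c) = −74(ω_r−ω_c),  ω_r=0, ω_c=1
ω_s = 1 − (74/40)(0−1) = 57/20
ω_s/ω_c = 57/20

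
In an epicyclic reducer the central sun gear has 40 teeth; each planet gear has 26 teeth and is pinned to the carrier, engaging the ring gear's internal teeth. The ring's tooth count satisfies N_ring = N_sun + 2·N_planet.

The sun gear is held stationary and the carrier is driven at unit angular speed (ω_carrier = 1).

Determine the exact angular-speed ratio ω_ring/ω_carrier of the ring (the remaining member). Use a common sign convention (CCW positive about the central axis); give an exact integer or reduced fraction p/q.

N_ring = 40 + 2·26 = 92
40(ω_s−ω_c) = −92(ω_r−ω_c),  ω_s=0, ω_c=1
ω_r = 1 − (40/92)(0−1) = 33/23
ω_r/ω_c = 33/23

33/23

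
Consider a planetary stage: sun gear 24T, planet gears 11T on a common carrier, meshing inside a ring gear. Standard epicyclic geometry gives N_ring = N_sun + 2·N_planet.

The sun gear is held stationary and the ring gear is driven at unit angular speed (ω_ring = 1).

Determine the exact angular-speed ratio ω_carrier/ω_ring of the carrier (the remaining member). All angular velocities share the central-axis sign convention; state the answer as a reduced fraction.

N_ring = 24 + 2·11 = 46
24(ω_s−ω_c) = −46(ω_r−ω_c),  ω_s=0, ω_r=1
24(0−ω_c) = −46(1−ω_c)  ⇒  70ω_c = 46  ⇒  ω_c = 23/35
ω_c/ω_r = 23/35

23/35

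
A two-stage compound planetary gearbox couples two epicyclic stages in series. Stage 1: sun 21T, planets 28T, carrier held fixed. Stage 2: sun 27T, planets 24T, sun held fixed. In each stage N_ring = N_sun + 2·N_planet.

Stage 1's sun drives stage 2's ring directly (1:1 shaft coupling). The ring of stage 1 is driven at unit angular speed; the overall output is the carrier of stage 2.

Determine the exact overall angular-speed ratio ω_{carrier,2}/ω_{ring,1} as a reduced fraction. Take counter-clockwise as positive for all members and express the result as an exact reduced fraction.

-275/102

Stage 1: N_ring = 21 + 2·28 = 77
Stage 1: 21(ω_s−ω_c) = −77(ω_r−ω_c),  ω_c=0, ω_r=1
Stage 1: ω_s = 0 − (77/21)(1−0) = -11/3
  ⇒ ω_s¹/ω_r¹ = -11/3
Stage 2: N_ring = 27 + 2·24 = 75
Stage 2: 27(ω_s−ω_c) = −75(ω_r−ω_c),  ω_s=0, ω_r=1
Stage 2: 27(0−ω_c) = −75(1−ω_c)  ⇒  102ω_c = 75  ⇒  ω_c = 25/34
  ⇒ ω_c²/ω_r² = 25/34
Coupling ω_r² = ω_s¹ ⇒ overall = -11/3 × 25/34 = -275/102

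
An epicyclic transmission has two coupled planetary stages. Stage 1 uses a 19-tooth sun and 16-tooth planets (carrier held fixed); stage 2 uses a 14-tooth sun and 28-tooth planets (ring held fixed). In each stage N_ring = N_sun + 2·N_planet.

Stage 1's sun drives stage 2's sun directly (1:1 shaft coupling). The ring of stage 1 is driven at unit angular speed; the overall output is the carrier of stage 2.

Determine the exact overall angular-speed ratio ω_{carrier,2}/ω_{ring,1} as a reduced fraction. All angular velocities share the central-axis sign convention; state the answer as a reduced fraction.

Stage 1: N_ring = 19 + 2·16 = 51
Stage 1: 19(ω_s−ω_c) = −51(ω_r−ω_c),  ω_c=0, ω_r=1
Stage 1: ω_s = 0 − (51/19)(1−0) = -51/19
  ⇒ ω_s¹/ω_r¹ = -51/19
Stage 2: N_ring = 14 + 2·28 = 70
Stage 2: 14(ω_s−ω_c) = −70(ω_r−ω_c),  ω_r=0, ω_s=1
Stage 2: 14(1−ω_c) = −70(0−ω_c)  ⇒  84ω_c = 14  ⇒  ω_c = 1/6
  ⇒ ω_c²/ω_s² = 1/6
Coupling ω_s² = ω_s¹ ⇒ overall = -51/19 × 1/6 = -17/38

-17/38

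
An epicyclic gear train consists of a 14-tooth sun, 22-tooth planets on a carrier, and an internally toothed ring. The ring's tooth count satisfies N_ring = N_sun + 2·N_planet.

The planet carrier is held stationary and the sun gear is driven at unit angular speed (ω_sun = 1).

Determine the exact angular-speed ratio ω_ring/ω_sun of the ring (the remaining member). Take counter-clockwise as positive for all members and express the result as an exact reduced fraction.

-7/29

N_ring = 14 + 2·22 = 58
14(ω_s−ω_c) = −58(ω_r−ω_c),  ω_c=0, ω_s=1
ω_r = 0 − (14/58)(1−0) = -7/29
ω_r/ω_s = -7/29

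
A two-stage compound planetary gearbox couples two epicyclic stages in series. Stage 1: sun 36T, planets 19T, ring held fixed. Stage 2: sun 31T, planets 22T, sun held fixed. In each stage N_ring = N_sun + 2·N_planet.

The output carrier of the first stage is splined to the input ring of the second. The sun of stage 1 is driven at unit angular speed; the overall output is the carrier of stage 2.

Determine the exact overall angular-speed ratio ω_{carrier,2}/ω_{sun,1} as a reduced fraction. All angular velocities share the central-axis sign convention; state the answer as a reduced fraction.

Stage 1: N_ring = 36 + 2·19 = 74
Stage 1: 36(ω_s−ω_c) = −74(ω_r−ω_c),  ω_r=0, ω_s=1
Stage 1: 36(1−ω_c) = −74(0−ω_c)  ⇒  110ω_c = 36  ⇒  ω_c = 18/55
  ⇒ ω_c¹/ω_s¹ = 18/55
Stage 2: N_ring = 31 + 2·22 = 75
Stage 2: 31(ω_s−ω_c) = −75(ω_r−ω_c),  ω_s=0, ω_r=1
Stage 2: 31(0−ω_c) = −75(1−ω_c)  ⇒  106ω_c = 75  ⇒  ω_c = 75/106
  ⇒ ω_c²/ω_r² = 75/106
Coupling ω_r² = ω_c¹ ⇒ overall = 18/55 × 75/106 = 135/583

135/583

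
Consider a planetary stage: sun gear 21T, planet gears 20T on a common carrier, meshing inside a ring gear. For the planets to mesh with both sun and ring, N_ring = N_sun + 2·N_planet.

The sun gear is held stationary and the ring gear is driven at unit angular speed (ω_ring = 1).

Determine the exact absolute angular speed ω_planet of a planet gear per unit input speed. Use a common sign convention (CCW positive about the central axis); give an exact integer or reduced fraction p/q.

N_ring = 21 + 2·20 = 61
21(ω_s−ω_c) = −61(ω_r−ω_c),  ω_s=0, ω_r=1
21(0−ω_c) = −61(1−ω_c)  ⇒  82ω_c = 61  ⇒  ω_c = 61/82
sun–planet: 21·(0−61/82) = −20·(ω_p−ω_c)  ⇒  ω_p−ω_c = −(21/20)·(-61/82) = 1281/1640
ω_p = 61/82 + 1281/1640 = 61/40

61/40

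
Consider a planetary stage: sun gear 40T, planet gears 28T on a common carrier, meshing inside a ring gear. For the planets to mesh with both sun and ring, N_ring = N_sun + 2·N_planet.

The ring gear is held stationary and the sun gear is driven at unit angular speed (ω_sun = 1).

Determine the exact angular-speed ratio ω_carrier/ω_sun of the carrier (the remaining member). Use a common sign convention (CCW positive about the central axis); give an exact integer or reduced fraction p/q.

5/17

N_ring = 40 + 2·28 = 96
40(ω_s−ω_c) = −96(ω_r−ω_c),  ω_r=0, ω_s=1
40(1−ω_c) = −96(0−ω_c)  ⇒  136ω_c = 40  ⇒  ω_c = 5/17
ω_c/ω_s = 5/17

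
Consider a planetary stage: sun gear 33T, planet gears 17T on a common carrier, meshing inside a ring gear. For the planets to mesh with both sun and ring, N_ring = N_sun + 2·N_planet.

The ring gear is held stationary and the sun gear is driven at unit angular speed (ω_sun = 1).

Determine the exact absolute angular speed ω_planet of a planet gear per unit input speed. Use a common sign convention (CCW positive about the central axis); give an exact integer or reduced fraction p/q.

N_ring = 33 + 2·17 = 67
33(ω_s−ω_c) = −67(ω_r−ω_c),  ω_r=0, ω_s=1
33(1−ω_c) = −67(0−ω_c)  ⇒  100ω_c = 33  ⇒  ω_c = 33/100
sun–planet: 33·(1−33/100) = −17·(ω_p−ω_c)  ⇒  ω_p−ω_c = −(33/17)·(67/100) = -2211/1700
ω_p = 33/100 − 2211/1700 = -33/34

-33/34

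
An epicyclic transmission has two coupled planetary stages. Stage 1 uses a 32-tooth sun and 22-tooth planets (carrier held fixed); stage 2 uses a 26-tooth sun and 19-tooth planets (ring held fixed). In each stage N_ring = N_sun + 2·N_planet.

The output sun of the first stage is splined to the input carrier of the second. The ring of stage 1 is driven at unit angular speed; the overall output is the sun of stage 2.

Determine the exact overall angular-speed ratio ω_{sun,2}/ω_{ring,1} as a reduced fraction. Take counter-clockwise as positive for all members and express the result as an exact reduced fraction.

-855/104

Stage 1: N_ring = 32 + 2·22 = 76
Stage 1: 32(ω_s−ω_c) = −76(ω_r−ω_c),  ω_c=0, ω_r=1
Stage 1: ω_s = 0 − (76/32)(1−0) = -19/8
  ⇒ ω_s¹/ω_r¹ = -19/8
Stage 2: N_ring = 26 + 2·19 = 64
Stage 2: 26(ω_s−ω_c) = −64(ω_r−ω_c),  ω_r=0, ω_c=1
Stage 2: ω_s = 1 − (64/26)(0−1) = 45/13
  ⇒ ω_s²/ω_c² = 45/13
Coupling ω_c² = ω_s¹ ⇒ overall = -19/8 × 45/13 = -855/104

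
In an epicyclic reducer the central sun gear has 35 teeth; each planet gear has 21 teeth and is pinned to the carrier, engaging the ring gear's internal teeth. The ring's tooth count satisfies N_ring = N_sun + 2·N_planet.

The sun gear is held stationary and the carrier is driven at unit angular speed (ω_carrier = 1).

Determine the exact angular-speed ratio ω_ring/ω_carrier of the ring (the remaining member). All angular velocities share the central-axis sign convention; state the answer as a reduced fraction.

N_ring = 35 + 2·21 = 77
35(ω_s−ω_c) = −77(ω_r−ω_c),  ω_s=0, ω_c=1
ω_r = 1 − (35/77)(0−1) = 16/11
ω_r/ω_c = 16/11

16/11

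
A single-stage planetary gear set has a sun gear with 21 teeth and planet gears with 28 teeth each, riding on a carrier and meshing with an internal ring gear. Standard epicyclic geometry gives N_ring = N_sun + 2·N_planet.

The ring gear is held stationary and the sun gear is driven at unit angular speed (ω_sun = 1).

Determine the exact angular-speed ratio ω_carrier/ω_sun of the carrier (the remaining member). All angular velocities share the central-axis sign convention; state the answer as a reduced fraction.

3/14

N_ring = 21 + 2·28 = 77
21(ω_s−ω_c) = −77(ω_r−ω_c),  ω_r=0, ω_s=1
21(1−ω_c) = −77(0−ω_c)  ⇒  98ω_c = 21  ⇒  ω_c = 3/14
ω_c/ω_s = 3/14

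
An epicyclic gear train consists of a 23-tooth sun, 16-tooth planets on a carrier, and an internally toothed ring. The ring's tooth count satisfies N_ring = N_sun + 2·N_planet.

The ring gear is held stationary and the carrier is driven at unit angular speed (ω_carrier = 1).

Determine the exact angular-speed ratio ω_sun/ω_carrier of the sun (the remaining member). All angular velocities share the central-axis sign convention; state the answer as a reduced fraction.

78/23

N_ring = 23 + 2·16 = 55
23(ω_s−ω_c) = −55(ω_r−ω_c),  ω_r=0, ω_c=1
ω_s = 1 − (55/23)(0−1) = 78/23
ω_s/ω_c = 78/23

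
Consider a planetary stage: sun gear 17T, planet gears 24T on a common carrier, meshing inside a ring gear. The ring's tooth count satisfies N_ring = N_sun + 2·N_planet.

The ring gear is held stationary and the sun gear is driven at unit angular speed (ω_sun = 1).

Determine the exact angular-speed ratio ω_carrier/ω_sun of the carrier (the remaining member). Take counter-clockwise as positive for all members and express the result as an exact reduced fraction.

N_ring = 17 + 2·24 = 65
17(ω_s−ω_c) = −65(ω_r−ω_c),  ω_r=0, ω_s=1
17(1−ω_c) = −65(0−ω_c)  ⇒  82ω_c = 17  ⇒  ω_c = 17/82
ω_c/ω_s = 17/82

17/82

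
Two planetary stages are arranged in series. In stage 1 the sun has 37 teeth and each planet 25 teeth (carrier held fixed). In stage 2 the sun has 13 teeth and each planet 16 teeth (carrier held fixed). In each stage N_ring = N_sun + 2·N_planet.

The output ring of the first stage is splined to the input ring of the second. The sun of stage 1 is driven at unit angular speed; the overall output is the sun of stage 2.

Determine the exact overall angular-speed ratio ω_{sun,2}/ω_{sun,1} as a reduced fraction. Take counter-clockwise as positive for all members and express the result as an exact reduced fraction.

Stage 1: N_ring = 37 + 2·25 = 87
Stage 1: 37(ω_s−ω_c) = −87(ω_r−ω_c),  ω_c=0, ω_s=1
Stage 1: ω_r = 0 − (37/87)(1−0) = -37/87
  ⇒ ω_r¹/ω_s¹ = -37/87
Stage 2: N_ring = 13 + 2·16 = 45
Stage 2: 13(ω_s−ω_c) = −45(ω_r−ω_c),  ω_c=0, ω_r=1
Stage 2: ω_s = 0 − (45/13)(1−0) = -45/13
  ⇒ ω_s²/ω_r² = -45/13
Coupling ω_r² = ω_r¹ ⇒ overall = -37/87 × -45/13 = 555/377

555/377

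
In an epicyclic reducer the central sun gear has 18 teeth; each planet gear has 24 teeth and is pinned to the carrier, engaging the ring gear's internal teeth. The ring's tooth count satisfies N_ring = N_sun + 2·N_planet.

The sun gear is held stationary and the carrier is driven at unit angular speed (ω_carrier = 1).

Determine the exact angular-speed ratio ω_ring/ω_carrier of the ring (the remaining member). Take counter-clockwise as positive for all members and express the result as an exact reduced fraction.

14/11

N_ring = 18 + 2·24 = 66
18(ω_s−ω_c) = −66(ω_r−ω_c),  ω_s=0, ω_c=1
ω_r = 1 − (18/66)(0−1) = 14/11
ω_r/ω_c = 14/11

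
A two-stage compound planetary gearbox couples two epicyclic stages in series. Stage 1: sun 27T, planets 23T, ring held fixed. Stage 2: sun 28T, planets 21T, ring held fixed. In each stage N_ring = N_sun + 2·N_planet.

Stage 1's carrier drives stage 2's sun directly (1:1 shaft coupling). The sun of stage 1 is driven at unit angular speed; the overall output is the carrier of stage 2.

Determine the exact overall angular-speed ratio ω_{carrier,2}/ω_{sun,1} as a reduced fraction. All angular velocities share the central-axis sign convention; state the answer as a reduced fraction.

Stage 1: N_ring = 27 + 2·23 = 73
Stage 1: 27(ω_s−ω_c) = −73(ω_r−ω_c),  ω_r=0, ω_s=1
Stage 1: 27(1−ω_c) = −73(0−ω_c)  ⇒  100ω_c = 27  ⇒  ω_c = 27/100
  ⇒ ω_c¹/ω_s¹ = 27/100
Stage 2: N_ring = 28 + 2·21 = 70
Stage 2: 28(ω_s−ω_c) = −70(ω_r−ω_c),  ω_r=0, ω_s=1
Stage 2: 28(1−ω_c) = −70(0−ω_c)  ⇒  98ω_c = 28  ⇒  ω_c = 2/7
  ⇒ ω_c²/ω_s² = 2/7
Coupling ω_s² = ω_c¹ ⇒ overall = 27/100 × 2/7 = 27/350

27/350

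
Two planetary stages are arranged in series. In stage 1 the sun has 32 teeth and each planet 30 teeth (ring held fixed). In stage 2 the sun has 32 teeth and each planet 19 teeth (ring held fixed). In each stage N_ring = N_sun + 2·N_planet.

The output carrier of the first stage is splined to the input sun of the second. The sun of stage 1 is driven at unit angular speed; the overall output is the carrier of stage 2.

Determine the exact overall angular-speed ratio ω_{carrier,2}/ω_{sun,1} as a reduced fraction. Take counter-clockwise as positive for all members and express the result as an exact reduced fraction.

Stage 1: N_ring = 32 + 2·30 = 92
Stage 1: 32(ω_s−ω_c) = −92(ω_r−ω_c),  ω_r=0, ω_s=1
Stage 1: 32(1−ω_c) = −92(0−ω_c)  ⇒  124ω_c = 32  ⇒  ω_c = 8/31
  ⇒ ω_c¹/ω_s¹ = 8/31
Stage 2: N_ring = 32 + 2·19 = 70
Stage 2: 32(ω_s−ω_c) = −70(ω_r−ω_c),  ω_r=0, ω_s=1
Stage 2: 32(1−ω_c) = −70(0−ω_c)  ⇒  102ω_c = 32  ⇒  ω_c = 16/51
  ⇒ ω_c²/ω_s² = 16/51
Coupling ω_s² = ω_c¹ ⇒ overall = 8/31 × 16/51 = 128/1581

128/1581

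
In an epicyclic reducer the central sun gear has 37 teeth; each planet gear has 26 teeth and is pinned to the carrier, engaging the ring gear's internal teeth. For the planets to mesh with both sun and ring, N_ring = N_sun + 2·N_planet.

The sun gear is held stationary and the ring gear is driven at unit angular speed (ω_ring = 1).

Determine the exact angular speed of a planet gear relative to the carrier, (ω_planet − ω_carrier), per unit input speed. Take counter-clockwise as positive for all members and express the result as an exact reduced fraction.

N_ring = 37 + 2·26 = 89
37(ω_s−ω_c) = −89(ω_r−ω_c),  ω_s=0, ω_r=1
37(0−ω_c) = −89(1−ω_c)  ⇒  126ω_c = 89  ⇒  ω_c = 89/126
sun–planet: 37·(0−89/126) = −26·(ω_p−ω_c)  ⇒  ω_p−ω_c = −(37/26)·(-89/126) = 3293/3276

3293/3276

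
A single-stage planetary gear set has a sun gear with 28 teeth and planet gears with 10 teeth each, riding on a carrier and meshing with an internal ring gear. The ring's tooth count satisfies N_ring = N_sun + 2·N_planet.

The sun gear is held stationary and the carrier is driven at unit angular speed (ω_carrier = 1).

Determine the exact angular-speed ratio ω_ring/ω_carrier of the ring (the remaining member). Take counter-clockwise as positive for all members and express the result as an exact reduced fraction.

N_ring = 28 + 2·10 = 48
28(ω_s−ω_c) = −48(ω_r−ω_c),  ω_s=0, ω_c=1
ω_r = 1 − (28/48)(0−1) = 19/12
ω_r/ω_c = 19/12

19/12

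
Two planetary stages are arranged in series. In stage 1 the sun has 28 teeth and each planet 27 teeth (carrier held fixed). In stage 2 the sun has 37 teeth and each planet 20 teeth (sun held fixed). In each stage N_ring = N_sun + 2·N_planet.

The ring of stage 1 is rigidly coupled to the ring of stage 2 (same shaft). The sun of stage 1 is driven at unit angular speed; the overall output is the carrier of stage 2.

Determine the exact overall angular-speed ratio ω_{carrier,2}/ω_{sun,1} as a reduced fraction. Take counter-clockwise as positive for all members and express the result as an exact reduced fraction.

Stage 1: N_ring = 28 + 2·27 = 82
Stage 1: 28(ω_s−ω_c) = −82(ω_r−ω_c),  ω_c=0, ω_s=1
Stage 1: ω_r = 0 − (28/82)(1−0) = -14/41
  ⇒ ω_r¹/ω_s¹ = -14/41
Stage 2: N_ring = 37 + 2·20 = 77
Stage 2: 37(ω_s−ω_c) = −77(ω_r−ω_c),  ω_s=0, ω_r=1
Stage 2: 37(0−ω_c) = −77(1−ω_c)  ⇒  114ω_c = 77  ⇒  ω_c = 77/114
  ⇒ ω_c²/ω_r² = 77/114
Coupling ω_r² = ω_r¹ ⇒ overall = -14/41 × 77/114 = -539/2337

-539/2337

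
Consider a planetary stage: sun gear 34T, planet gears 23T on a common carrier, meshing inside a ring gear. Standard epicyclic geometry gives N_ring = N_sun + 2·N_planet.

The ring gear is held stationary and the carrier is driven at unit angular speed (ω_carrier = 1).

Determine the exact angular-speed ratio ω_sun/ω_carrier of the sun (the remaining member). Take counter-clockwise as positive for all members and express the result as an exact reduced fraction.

57/17

N_ring = 34 + 2·23 = 80
34(ω_s−ω_c) = −80(ω_r−ω_c),  ω_r=0, ω_c=1
ω_s = 1 − (80/34)(0−1) = 57/17
ω_s/ω_c = 57/17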